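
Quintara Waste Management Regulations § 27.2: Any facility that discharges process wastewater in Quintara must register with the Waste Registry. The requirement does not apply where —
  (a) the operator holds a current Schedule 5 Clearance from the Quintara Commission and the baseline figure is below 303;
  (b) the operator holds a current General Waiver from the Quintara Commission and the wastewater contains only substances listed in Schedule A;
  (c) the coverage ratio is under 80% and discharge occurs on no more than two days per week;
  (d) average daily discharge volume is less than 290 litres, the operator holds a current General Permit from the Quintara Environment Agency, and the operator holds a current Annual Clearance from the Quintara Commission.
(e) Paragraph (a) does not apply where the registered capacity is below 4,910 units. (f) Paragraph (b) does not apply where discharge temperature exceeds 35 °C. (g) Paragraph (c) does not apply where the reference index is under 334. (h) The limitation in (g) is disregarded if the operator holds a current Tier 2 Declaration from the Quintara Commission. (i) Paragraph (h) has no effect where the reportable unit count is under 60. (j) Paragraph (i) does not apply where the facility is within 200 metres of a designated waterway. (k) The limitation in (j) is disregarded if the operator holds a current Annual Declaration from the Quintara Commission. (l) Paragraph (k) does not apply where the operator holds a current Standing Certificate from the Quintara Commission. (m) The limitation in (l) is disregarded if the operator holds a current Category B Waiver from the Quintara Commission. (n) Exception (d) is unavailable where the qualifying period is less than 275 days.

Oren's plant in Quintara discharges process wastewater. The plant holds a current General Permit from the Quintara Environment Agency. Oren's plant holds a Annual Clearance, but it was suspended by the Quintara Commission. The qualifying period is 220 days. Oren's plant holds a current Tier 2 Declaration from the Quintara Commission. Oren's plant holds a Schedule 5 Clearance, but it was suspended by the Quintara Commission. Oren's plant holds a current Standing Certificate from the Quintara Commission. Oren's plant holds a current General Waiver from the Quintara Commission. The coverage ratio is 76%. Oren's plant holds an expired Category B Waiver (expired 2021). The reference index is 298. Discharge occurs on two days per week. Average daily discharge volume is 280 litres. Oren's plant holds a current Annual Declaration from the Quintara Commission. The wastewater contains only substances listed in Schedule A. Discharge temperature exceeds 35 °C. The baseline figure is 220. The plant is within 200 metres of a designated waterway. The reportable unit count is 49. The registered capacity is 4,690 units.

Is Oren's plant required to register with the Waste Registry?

Exception (a) fails — no current Schedule 5 Clearance is held.
All of (b)'s requirements are met (a current General Waiver is held; the wastewater is Schedule-A-only). But applying paragraph (f): (f) operates against (b): discharge temperature exceeds 35 °C. So (b) is unavailable.
Exception (c): the coverage ratio is 76%, under the 80% limit; discharge occurs on no more than two days per week — every condition holds. Applying paragraphs (g)–(m): (g) would limit (c) — the reference index is 298, under the 334 limit — but (h) sets (g) aside: (h) operates against (g): a current Tier 2 Declaration is held. (i) operates (the reportable unit count is 49, under the 60 limit), but is overridden by (j): (j) is engaged — the plant is within 200 m of a designated waterway. (k) would limit (j) — a current Annual Declaration is held — but (l) sets (k) aside: (l) operates against (k): a current Standing Certificate is held. (m), which would lift (l), does not operate here — there is no Category B Waiver in force. So (c) applies.
Exception (d) fails — the Annual Clearance is not current.

No — exception (c) applies; Oren's plant is not required to register with the Waste Registry.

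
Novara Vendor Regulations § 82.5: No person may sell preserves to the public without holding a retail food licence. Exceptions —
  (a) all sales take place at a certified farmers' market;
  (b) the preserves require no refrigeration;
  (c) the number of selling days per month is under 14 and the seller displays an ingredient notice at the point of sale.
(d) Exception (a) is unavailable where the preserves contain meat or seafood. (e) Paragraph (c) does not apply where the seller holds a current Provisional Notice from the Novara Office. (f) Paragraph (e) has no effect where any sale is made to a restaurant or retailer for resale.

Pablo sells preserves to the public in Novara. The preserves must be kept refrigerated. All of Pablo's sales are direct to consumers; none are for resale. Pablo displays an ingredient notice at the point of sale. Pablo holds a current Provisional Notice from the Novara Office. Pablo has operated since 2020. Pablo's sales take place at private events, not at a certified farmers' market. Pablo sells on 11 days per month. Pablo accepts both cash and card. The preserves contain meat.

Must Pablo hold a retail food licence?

Yes — Pablo must hold a retail food licence.

Exception (a) requires that all sales take place at a certified farmers' market; but sales are at private events, not a certified farmers' market, so (a) is unavailable.
Exception (b) fails — the preserves require refrigeration.
Exception (c)'s conditions are all satisfied: the number of selling days per month is 11, under the 14 limit; an ingredient notice is displayed. Turning to paragraphs (e)–(f): (e) is triggered — a current Provisional Notice is held. (f) is not engaged (no sales are for resale), so (e) stands. Exception (c) does not apply.
Every exception is unavailable, so the rule governs.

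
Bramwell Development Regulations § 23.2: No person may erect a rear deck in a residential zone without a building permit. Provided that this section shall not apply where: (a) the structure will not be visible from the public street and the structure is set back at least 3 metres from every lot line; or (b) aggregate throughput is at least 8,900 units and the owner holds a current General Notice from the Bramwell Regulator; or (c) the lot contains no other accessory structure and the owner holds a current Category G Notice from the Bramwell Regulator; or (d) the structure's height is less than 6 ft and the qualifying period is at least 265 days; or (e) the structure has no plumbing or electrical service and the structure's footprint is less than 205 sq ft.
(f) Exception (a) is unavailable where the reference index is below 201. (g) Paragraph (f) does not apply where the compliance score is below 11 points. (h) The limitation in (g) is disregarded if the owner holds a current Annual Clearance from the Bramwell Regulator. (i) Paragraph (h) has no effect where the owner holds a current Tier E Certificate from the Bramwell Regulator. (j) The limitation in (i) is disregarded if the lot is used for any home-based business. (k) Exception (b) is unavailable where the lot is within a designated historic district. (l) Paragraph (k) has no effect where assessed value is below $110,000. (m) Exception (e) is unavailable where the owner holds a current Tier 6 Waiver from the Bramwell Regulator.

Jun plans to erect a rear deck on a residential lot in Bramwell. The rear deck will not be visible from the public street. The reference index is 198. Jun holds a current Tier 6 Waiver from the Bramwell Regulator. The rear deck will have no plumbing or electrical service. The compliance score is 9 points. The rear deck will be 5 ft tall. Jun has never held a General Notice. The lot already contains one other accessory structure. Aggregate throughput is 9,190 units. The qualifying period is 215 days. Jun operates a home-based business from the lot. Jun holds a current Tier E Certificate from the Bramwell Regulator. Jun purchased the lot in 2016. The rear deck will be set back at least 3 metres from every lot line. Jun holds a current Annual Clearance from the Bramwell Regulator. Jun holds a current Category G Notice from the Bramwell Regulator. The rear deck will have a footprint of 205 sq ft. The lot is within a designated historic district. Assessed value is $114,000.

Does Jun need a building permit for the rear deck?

Exception (a)'s conditions are all satisfied: the structure will not be visible from the street; the setback is at least 3 m on every side. However, paragraphs (f)–(j) must be considered: (f) applies — the reference index is 198, below the 201 limit. (g) would limit (f) — the compliance score is 9 points, below the 11 points limit — but (h) sets (g) aside: (h) operates against (g): a current Annual Clearance is held. (i) would limit (h) — a current Tier E Certificate is held — but (j) sets (i) aside: (j) applies — a home-based business operates on the lot. So (a) is unavailable.
Exception (b) does not apply: there is no General Notice in force.
Exception (c) does not apply: the lot already has another accessory structure.
Exception (d) fails — the qualifying period is 215 days, short of 265 days.
Exception (e) does not apply: the structure's footprint is 205 sq ft, not less than 205 sq ft.
No exception displaces § 23.2.

Yes — Jun must obtain a building permit.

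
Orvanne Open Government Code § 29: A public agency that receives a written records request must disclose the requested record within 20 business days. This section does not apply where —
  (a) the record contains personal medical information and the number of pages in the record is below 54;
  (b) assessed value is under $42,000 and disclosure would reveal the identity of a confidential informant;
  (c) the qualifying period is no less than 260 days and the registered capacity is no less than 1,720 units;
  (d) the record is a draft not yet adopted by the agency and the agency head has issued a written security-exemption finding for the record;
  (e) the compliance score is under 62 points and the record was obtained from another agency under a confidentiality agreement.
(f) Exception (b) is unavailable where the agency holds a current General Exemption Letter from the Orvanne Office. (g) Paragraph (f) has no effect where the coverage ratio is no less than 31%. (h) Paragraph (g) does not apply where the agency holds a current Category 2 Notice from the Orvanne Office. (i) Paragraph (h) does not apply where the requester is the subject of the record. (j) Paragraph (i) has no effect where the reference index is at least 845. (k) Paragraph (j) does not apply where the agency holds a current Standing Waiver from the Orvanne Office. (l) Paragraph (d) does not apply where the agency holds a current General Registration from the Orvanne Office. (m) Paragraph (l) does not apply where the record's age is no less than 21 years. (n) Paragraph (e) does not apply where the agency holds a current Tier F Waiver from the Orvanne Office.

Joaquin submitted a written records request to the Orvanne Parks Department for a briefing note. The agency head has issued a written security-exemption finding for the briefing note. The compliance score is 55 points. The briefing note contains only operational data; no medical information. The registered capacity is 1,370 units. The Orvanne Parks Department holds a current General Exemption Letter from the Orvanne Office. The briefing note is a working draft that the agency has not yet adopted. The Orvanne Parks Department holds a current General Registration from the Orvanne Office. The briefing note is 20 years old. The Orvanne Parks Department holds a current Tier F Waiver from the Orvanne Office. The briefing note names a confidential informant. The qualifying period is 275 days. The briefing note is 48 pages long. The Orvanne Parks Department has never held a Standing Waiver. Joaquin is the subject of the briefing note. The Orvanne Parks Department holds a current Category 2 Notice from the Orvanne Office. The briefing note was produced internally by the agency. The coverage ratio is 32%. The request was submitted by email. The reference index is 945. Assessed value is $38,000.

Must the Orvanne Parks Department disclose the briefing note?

Exception (a) requires that the record contains personal medical information; but the briefing note contains only operational data, so (a) is unavailable.
All of (b)'s requirements are met (assessed value is $38,000, under the $42,000 limit; the briefing note names a confidential informant). However, paragraphs (f)–(k) must be considered: (f) operates against (b): a current General Exemption Letter is held. (g) applies (the coverage ratio is 32%, meeting the 31% threshold), but is itself disapplied by (h): (h) is triggered — a current Category 2 Notice is held. (i) would limit (h) — Joaquin is the subject of the briefing note — but (j) sets (i) aside: (j) operates — the reference index is 945, meeting the 845 threshold. (k) is not engaged (there is no Standing Waiver in force), so (j) stands. (b) is therefore removed.
Exception (c) does not apply: the registered capacity is 1,370 units, short of 1,720 units.
All of (d)'s requirements are met (the briefing note is an unadopted draft; a written security-exemption finding has been issued). Turning to paragraphs (l)–(m): (l) operates — a current General Registration is held. (m), which would lift (l), is not triggered — the record's age is 20 years, short of 21 years. (d) is therefore removed.
Exception (e) fails — the briefing note was produced internally.
No exception is made out. the Orvanne Parks Department falls within the general rule.

Yes — the Orvanne Parks Department must disclose the briefing note.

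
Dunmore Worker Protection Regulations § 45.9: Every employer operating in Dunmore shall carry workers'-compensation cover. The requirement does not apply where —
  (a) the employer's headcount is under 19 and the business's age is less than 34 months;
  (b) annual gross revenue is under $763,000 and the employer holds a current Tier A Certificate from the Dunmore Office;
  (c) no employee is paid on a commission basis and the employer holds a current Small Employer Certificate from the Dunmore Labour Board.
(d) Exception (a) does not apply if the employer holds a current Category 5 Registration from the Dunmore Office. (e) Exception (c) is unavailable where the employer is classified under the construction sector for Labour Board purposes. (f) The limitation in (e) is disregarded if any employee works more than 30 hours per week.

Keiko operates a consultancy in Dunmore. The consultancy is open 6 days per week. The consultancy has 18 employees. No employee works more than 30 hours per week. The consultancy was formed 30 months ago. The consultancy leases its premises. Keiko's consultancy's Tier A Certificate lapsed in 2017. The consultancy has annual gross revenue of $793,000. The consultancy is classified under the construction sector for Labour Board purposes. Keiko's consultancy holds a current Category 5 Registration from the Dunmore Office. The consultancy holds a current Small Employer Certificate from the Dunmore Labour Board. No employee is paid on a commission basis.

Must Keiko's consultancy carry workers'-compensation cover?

Yes — Keiko's consultancy must carry workers'-compensation cover.

Exception (a): the employer's headcount is 18, under the 19 limit; the business's age is 30 months, less than the 34 months limit — every condition holds. However, paragraph (d) must be considered: (d) operates against (a): a current Category 5 Registration is held. (a) is therefore removed.
Exception (b) does not apply: annual gross revenue is $793,000, not under $763,000.
Exception (c)'s conditions are all satisfied: no employee is paid on commission; a current Small Employer Certificate is held. Turning to paragraphs (e)–(f): (e) operates against (c): the consultancy is classified under the construction sector. (f) is not triggered (no employee exceeds 30 hours/week), so (e) stands. Exception (c) does not apply.
No exception is made out. Keiko's consultancy falls within the general rule.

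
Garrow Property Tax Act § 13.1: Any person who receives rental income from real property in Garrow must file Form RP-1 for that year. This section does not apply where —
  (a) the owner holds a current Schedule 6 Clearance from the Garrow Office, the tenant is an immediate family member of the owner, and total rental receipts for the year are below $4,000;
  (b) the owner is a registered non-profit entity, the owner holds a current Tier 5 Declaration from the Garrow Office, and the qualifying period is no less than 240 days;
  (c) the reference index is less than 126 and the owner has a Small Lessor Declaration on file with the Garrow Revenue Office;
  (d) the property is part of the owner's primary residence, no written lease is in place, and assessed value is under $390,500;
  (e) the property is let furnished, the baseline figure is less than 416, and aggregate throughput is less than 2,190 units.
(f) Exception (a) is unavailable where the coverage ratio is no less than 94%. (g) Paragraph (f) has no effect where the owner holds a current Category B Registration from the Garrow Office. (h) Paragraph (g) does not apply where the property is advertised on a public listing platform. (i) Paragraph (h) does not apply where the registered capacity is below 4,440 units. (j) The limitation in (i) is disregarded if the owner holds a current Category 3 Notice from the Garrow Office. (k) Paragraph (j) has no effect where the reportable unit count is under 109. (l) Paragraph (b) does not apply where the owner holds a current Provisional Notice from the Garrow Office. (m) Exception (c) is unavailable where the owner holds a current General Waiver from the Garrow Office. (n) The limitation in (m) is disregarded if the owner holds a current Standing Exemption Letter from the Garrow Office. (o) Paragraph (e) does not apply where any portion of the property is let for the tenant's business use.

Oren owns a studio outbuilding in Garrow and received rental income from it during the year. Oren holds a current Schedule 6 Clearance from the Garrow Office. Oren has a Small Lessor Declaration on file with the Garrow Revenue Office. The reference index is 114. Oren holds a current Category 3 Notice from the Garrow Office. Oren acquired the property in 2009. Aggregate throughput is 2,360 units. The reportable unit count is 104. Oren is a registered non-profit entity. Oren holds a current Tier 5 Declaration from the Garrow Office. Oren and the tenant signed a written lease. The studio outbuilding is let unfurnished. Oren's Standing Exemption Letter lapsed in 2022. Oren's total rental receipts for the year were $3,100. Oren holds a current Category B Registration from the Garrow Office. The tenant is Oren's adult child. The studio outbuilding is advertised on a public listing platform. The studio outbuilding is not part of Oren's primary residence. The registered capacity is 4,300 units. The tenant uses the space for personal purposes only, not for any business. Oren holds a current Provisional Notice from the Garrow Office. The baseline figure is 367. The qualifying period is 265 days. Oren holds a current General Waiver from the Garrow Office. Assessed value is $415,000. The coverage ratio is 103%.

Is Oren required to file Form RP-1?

No — exception (a) applies; Oren is not required to file Form RP-1.

All of (a)'s requirements are met (a current Schedule 6 Clearance is held; the tenant is an immediate family member; total rental receipts for the year are $3,100, below the $4,000 limit). Considering the limiting provisions: (f) would limit (a) — the coverage ratio is 103%, meeting the 94% threshold — but (g) sets (f) aside: (g) operates — a current Category B Registration is held. (h) would limit (g) — the property is publicly advertised — but (i) sets (h) aside: (i) applies — the registered capacity is 4,300 units, below the 4,440 units limit. (j) would limit (i) — a current Category 3 Notice is held — but (k) sets (j) aside: (k) is triggered — the reportable unit count is 104, under the 109 limit. Exception (a) stands.
Exception (b): Oren is a registered non-profit; a current Tier 5 Declaration is held; the qualifying period is 265 days, meeting the 240 days threshold — every condition holds. However, paragraph (l) must be considered: (l) operates against (b): a current Provisional Notice is held. So (b) is unavailable.
Exception (c): the reference index is 114, less than the 126 limit; a Small Lessor Declaration is on file — every condition holds. Turning to paragraphs (m)–(n): (m) operates — a current General Waiver is held. (n), which would lift (m), is not engaged — there is no Standing Exemption Letter in force. Exception (c) does not apply.
Exception (d) fails — the studio outbuilding is not part of the primary residence.
Exception (e) requires that the property is let furnished; but the property is let unfurnished, so (e) is unavailable.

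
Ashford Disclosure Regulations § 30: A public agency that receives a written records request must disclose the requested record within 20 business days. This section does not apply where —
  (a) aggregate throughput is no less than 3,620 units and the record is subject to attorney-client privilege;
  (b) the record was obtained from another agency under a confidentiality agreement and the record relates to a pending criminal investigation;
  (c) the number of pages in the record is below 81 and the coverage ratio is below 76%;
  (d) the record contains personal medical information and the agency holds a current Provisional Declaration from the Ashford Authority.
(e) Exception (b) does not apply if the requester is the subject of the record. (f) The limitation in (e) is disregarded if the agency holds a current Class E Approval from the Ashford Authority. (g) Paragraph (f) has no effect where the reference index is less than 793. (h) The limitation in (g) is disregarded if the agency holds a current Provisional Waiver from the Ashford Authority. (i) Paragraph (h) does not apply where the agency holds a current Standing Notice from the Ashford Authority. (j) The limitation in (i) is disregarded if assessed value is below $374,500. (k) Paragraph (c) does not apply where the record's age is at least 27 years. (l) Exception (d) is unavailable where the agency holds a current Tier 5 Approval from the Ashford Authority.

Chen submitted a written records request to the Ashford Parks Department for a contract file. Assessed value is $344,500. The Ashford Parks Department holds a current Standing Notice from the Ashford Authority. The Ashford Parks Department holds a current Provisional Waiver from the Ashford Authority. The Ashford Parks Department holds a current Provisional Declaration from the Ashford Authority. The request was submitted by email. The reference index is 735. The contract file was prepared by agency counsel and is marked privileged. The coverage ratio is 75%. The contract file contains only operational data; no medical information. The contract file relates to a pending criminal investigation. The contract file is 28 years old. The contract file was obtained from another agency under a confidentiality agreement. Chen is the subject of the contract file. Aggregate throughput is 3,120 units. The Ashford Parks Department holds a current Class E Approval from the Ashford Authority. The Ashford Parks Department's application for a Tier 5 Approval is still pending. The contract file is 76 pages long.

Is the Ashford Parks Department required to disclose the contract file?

Exception (a) requires that aggregate throughput is no less than 3,620 units; but aggregate throughput is 3,120 units, short of 3,620 units, so (a) is unavailable.
Exception (b): the contract file was obtained under a confidentiality agreement; the contract file relates to a pending investigation — every condition holds. Applying paragraphs (e)–(j): (e) would limit (b) — Chen is the subject of the contract file — but (f) sets (e) aside: (f) operates — a current Class E Approval is held. (g) is triggered (the reference index is 735, less than the 793 limit), but is displaced by (h): (h) is triggered — a current Provisional Waiver is held. (i) operates (a current Standing Notice is held), but is set aside by (j): (j) is engaged — assessed value is $344,500, below the $374,500 limit. (b) remains available.
All of (c)'s requirements are met (the number of pages in the record is 76, below the 81 limit; the coverage ratio is 75%, below the 76% limit). However, paragraph (k) must be considered: (k) operates against (c): the record's age is 28 years, meeting the 27 years threshold. Exception (c) does not apply.
Exception (d) fails — the contract file contains only operational data.

No — exception (b) applies; the Ashford Parks Department is not required to disclose the contract file.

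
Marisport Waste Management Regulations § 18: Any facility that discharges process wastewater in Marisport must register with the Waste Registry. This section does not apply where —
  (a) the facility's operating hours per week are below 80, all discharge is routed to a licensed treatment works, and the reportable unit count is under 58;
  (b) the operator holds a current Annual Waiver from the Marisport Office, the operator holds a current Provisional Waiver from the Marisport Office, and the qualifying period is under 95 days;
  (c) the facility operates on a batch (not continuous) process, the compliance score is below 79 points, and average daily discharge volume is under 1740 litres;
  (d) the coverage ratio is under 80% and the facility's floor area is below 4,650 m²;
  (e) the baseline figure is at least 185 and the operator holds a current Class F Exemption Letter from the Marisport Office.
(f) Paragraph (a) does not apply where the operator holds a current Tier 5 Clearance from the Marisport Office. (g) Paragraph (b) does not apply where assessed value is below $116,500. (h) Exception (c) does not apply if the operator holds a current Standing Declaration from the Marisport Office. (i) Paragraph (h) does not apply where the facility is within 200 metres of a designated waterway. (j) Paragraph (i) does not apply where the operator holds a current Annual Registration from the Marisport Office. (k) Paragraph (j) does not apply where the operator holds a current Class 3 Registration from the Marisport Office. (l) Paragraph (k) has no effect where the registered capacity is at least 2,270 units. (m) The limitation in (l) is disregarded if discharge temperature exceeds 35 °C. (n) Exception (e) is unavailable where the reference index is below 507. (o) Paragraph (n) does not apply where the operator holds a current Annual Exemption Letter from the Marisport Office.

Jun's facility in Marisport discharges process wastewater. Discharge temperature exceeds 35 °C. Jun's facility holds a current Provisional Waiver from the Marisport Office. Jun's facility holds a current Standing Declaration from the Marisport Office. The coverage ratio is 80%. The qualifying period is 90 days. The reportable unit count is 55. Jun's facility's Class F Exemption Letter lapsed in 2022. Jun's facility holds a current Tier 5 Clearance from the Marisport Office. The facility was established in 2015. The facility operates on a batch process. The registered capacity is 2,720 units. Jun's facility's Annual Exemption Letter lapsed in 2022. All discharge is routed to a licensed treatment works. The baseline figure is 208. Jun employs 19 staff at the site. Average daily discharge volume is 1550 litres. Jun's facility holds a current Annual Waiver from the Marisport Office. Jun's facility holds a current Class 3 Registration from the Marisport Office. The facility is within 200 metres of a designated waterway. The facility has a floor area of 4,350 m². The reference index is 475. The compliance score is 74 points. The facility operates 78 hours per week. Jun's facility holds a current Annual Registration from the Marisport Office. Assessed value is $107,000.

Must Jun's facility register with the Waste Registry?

Exception (a)'s conditions are all satisfied: the facility's operating hours per week are 78, below the 80 limit; discharge is routed to a licensed treatment works; the reportable unit count is 55, under the 58 limit. But applying paragraph (f): (f) is triggered — a current Tier 5 Clearance is held. (a) is therefore removed.
Exception (b)'s conditions are all satisfied: a current Annual Waiver is held; a current Provisional Waiver is held; the qualifying period is 90 days, under the 95 days limit. But: (g) is triggered — assessed value is $107,000, below the $116,500 limit. So (b) is unavailable.
Exception (c): the facility operates on a batch process; the compliance score is 74 points, below the 79 points limit; average daily discharge volume is 1550 litres, under the 1740 litres limit — every condition holds. Under paragraphs (h)–(m): (h) is engaged (a current Standing Declaration is held), but is itself disapplied by (i): (i) is triggered — the facility is within 200 m of a designated waterway. (j) operates (a current Annual Registration is held), but is set aside by (k): (k) operates — a current Class 3 Registration is held. (l) would limit (k) — the registered capacity is 2,720 units, meeting the 2,270 units threshold — but (m) sets (l) aside: (m) operates against (l): discharge temperature exceeds 35 °C. Exception (c) stands.
Exception (d) does not apply: the coverage ratio is 80%, not under 80%.
Exception (e) requires that the operator holds a current Class F Exemption Letter from the Marisport Office; but the Class F Exemption Letter is not current, so (e) is unavailable.

No — exception (c) applies; Jun's facility is not required to register with the Waste Registry.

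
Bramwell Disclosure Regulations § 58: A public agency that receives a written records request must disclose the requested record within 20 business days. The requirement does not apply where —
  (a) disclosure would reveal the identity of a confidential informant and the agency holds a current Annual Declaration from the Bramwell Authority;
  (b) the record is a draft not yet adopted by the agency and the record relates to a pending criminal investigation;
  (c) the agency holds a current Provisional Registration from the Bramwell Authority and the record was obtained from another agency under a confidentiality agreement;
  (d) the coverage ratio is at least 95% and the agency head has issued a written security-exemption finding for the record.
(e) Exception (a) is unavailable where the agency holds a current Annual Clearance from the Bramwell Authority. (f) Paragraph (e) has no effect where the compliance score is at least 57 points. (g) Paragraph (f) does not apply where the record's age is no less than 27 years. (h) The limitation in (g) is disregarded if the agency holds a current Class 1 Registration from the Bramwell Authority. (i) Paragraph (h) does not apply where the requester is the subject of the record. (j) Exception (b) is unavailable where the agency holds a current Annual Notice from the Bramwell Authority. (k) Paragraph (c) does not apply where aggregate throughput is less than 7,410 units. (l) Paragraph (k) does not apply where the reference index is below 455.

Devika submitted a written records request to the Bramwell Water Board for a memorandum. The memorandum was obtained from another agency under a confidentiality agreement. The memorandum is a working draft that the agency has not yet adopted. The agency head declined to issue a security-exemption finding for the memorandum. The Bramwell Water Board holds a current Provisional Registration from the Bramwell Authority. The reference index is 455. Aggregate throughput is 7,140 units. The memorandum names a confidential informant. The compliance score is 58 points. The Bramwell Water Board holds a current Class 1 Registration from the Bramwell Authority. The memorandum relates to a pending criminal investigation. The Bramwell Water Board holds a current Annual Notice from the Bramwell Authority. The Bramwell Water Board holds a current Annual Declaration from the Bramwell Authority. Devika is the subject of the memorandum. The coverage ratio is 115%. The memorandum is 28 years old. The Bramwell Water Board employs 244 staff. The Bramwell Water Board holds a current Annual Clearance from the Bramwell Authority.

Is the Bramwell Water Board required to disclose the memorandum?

Yes — the Bramwell Water Board must disclose the memorandum.

Exception (a)'s conditions are all satisfied: the memorandum names a confidential informant; a current Annual Declaration is held. Turning to paragraphs (e)–(i): (e) operates against (a): a current Annual Clearance is held. (f) would limit (e) — the compliance score is 58 points, meeting the 57 points threshold — but (g) sets (f) aside: (g) operates — the record's age is 28 years, meeting the 27 years threshold. (h) would limit (g) — a current Class 1 Registration is held — but (i) sets (h) aside: (i) operates against (h): Devika is the subject of the memorandum. So (a) is unavailable.
Exception (b)'s conditions are all satisfied: the memorandum is an unadopted draft; the memorandum relates to a pending investigation. However, paragraph (j) must be considered: (j) operates against (b): a current Annual Notice is held. So (b) is unavailable.
Exception (c): a current Provisional Registration is held; the memorandum was obtained under a confidentiality agreement — every condition holds. But applying paragraphs (k)–(l): (k) is triggered — aggregate throughput is 7,140 units, less than the 7,410 units limit. (l) is not triggered (the reference index is 455, not below 455), so (k) stands. So (c) is unavailable.
Exception (d) does not apply: the agency head declined to issue a security-exemption finding.
No exception displaces § 58.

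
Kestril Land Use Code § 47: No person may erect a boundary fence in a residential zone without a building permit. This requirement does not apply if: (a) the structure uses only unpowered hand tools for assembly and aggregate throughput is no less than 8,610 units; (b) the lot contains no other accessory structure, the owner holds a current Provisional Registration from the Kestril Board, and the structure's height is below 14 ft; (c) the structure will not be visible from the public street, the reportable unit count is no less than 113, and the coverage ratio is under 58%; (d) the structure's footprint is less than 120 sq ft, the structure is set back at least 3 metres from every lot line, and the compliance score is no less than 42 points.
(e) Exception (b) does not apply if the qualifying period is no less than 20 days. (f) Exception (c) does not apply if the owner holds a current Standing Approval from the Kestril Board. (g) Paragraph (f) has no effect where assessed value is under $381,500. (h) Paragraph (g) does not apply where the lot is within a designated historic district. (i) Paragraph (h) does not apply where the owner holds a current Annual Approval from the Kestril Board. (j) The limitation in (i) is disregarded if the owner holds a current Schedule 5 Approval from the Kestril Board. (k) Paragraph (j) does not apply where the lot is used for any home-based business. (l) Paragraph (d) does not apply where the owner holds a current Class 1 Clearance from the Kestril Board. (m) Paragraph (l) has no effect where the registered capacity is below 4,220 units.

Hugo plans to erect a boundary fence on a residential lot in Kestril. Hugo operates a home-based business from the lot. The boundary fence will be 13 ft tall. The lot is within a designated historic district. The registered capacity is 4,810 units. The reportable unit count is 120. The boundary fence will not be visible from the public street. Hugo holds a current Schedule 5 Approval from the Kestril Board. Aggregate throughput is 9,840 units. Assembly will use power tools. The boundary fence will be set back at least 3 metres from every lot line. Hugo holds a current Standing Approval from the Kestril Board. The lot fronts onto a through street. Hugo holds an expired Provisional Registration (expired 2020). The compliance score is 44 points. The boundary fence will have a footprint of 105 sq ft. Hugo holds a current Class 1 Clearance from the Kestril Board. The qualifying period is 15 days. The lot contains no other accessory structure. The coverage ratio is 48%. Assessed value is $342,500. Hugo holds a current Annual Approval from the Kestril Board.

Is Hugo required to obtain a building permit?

No — exception (c) applies; Hugo does not need a building permit.

Exception (a) fails — assembly uses power tools.
Exception (b) fails — the Provisional Registration is not current.
Exception (c) is satisfied on its face — the structure will not be visible from the street; the reportable unit count is 120, meeting the 113 threshold; the coverage ratio is 48%, under the 58% limit. As to paragraphs (f)–(k): (f) is engaged (a current Standing Approval is held), but is overridden by (g): (g) operates against (f): assessed value is $342,500, under the $381,500 limit. (h) would limit (g) — the lot is in a historic district — but (i) sets (h) aside: (i) operates against (h): a current Annual Approval is held. (j) is triggered (a current Schedule 5 Approval is held), but is overridden by (k): (k) applies — a home-based business operates on the lot. (c) remains available.
All of (d)'s requirements are met (the structure's footprint is 105 sq ft, less than the 120 sq ft limit; the setback is at least 3 m on every side; the compliance score is 44 points, meeting the 42 points threshold). But: (l) operates — a current Class 1 Clearance is held. (m), which would lift (l), is not triggered — the registered capacity is 4,810 units, not below 4,220 units. So (d) is unavailable.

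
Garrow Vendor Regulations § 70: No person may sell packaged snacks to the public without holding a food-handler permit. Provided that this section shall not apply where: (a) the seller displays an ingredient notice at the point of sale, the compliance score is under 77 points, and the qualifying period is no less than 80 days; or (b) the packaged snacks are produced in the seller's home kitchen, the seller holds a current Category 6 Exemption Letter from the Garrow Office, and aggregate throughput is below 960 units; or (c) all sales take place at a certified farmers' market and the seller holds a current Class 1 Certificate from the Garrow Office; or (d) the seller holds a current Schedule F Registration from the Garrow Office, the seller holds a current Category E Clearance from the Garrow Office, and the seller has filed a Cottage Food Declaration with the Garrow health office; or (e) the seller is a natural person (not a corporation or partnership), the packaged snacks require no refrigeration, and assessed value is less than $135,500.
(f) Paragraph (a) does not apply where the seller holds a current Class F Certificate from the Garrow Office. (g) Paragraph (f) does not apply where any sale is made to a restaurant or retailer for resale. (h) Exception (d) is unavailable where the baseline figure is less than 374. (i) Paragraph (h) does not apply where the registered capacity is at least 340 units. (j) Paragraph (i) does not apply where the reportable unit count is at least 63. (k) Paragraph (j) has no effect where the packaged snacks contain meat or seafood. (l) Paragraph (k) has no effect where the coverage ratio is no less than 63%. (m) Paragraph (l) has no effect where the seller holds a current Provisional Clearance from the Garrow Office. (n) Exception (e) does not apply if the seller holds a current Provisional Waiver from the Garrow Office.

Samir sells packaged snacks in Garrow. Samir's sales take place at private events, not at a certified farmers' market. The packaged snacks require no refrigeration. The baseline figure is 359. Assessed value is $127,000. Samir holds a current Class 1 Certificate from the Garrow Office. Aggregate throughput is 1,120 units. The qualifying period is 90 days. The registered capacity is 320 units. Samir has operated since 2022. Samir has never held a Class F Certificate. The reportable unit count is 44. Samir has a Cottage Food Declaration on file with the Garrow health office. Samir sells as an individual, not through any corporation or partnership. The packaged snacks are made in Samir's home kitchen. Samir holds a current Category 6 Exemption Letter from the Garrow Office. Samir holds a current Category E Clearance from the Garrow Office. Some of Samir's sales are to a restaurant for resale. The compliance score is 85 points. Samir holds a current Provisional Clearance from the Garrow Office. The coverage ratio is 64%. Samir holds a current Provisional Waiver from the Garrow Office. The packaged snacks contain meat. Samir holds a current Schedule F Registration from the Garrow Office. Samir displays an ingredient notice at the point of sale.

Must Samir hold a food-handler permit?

Exception (a) requires that the compliance score is under 77 points; but the compliance score is 85 points, not under 77 points, so (a) is unavailable.
Exception (b) fails — aggregate throughput is 1,120 units, not below 960 units.
Exception (c) fails — sales are at private events, not a certified farmers' market.
Exception (d): a current Schedule F Registration is held; a current Category E Clearance is held; a Cottage Food Declaration is on file — every condition holds. Turning to paragraphs (h)–(m): (h) is engaged — the baseline figure is 359, less than the 374 limit. (i), which would lift (h), is not triggered — the registered capacity is 320 units, short of 340 units. So (d) is unavailable.
Exception (e) is satisfied on its face — the seller is a natural person; the packaged snacks are shelf-stable; assessed value is $127,000, less than the $135,500 limit. Turning to paragraph (n): (n) is engaged — a current Provisional Waiver is held. (e) is therefore removed.
Every exception is unavailable, so the rule governs.

Yes — Samir must hold a food-handler permit.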